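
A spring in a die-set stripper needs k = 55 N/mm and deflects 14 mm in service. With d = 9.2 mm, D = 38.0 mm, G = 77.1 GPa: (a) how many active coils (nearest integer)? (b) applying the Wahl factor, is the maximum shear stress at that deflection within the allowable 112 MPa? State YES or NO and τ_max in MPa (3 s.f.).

(a) 23 coils; (b) NO, τ_max = 132 MPa

N_a = Gd⁴/(8D³k) = (77.1×10³)(9.2⁴)/(8·38.0³·55) = 22.88 → N_a = 23
Actual rate k = Gd⁴/(8D³·23) = 54.706 N/mm
Working load F = kδ = 54.706·14 = 765.89 N
C = 38.0/9.2 = 4.1304; K_W = (4C−1)/(4C−4)+0.615/C = 1.3885
τ_max = K_W·8FD/(πd³) = 1.3885·95.176 = 132.15 MPa
τ_max > 112 MPa → exceeds allowable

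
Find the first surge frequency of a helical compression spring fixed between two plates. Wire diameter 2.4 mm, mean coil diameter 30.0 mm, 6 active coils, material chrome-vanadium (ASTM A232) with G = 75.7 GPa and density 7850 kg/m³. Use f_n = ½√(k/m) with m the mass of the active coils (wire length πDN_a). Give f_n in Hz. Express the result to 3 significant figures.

155 Hz

k = Gd⁴/(8D³N_a) = (75.7×10³)(2.4⁴)/(8·30.0³·6) = 1.9379 N/mm = 1937.9 N/m
Wire length L = πDN_a = π·30.0·6 = 565.49 mm
m = ρ·(πd²/4)·L = 7850 × 4.5239×10⁻⁶ m² × 0.56549 m = 0.020082 kg
f_n = ½√(k/m) = 0.5·√(1937.9/0.020082) = 0.5·√(96501) = 155.32 Hz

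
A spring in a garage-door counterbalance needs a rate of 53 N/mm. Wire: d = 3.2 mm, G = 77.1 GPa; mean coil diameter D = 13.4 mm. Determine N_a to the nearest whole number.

N_a = Gd⁴/(8D³k) = (77.1×10³ × 3.2⁴)/(8 × 13.4³ × 53)
    = 8.08452e+06 / 1.02019e+06 = 7.925 → 8 coils

8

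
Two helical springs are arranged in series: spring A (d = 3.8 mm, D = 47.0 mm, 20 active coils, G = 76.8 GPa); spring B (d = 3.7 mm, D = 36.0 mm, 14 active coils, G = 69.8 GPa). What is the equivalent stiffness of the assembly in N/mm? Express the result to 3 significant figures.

0.696 N/mm

k_A = Gd⁴/(8D³N_a) = (76.8×10³)(3.8⁴)/(8·47.0³·20) = 0.96401 N/mm
k_B = Gd⁴/(8D³N_a) = (69.8×10³)(3.7⁴)/(8·36.0³·14) = 2.5034 N/mm
Series: 1/k_eq = 1/0.96401 + 1/2.5034 = 1.4368; k_eq = 0.696 N/mm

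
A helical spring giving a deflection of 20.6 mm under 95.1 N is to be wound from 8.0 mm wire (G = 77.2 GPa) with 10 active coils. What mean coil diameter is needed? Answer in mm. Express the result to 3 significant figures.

95.0 mm

Required rate k = F/δ = 95.1/20.6 = 4.6165 N/mm
D = (Gd⁴/(8N_a·k))^(1/3) = (77.2×10³·8.0⁴/(8·10·4.6165))^(1/3)
  = (856198)^(1/3) = 94.9565 mm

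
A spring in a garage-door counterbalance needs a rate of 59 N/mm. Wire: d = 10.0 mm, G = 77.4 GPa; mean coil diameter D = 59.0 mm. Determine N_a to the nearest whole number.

8

N_a = Gd⁴/(8D³k) = (77.4×10³ × 10.0⁴)/(8 × 59.0³ × 59)
    = 7.74e+08 / 9.69389e+07 = 7.984 → 8 coils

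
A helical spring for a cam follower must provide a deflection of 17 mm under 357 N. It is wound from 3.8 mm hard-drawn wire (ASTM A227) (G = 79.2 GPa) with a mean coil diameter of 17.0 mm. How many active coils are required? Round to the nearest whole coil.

20

Required rate k = F/δ = 357/17 = 21 N/mm
N_a = Gd⁴/(8D³k) = (79.2×10³ × 3.8⁴)/(8 × 17.0³ × 21)
    = 1.65143e+07 / 825384 = 20.01 → 20 coils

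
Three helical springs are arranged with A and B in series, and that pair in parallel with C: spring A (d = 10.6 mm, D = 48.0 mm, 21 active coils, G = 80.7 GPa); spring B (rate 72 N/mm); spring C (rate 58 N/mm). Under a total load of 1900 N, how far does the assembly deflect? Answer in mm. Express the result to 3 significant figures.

21.3 mm

k_A = Gd⁴/(8D³N_a) = (80.7×10³)(10.6⁴)/(8·48.0³·21) = 54.836 N/mm
Springs A,B series: k_AB = 1/(1/54.836+1/72) = 31.128 N/mm; parallel with C: k_eq = 31.128+58 = 89.128 N/mm
δ = F/k_eq = 1900/89.128 = 21.318 mm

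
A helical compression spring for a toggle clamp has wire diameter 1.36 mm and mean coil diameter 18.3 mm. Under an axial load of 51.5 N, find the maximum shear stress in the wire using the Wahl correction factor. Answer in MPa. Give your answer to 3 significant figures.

Spring index C = D/d = 18.3/1.36 = 13.4559
K_W = (4C−1)/(4C−4) + 0.615/C = 52.824/49.824 + 0.0457 = 1.1059
τ₀ = 8FD/(πd³) = 8·51.5·18.3/(π·1.36³) = 7539.6/7.9025 = 954.07 MPa
τ_max = K·τ₀ = 1.1059 × 954.07 = 1055.1 MPa

1060 MPa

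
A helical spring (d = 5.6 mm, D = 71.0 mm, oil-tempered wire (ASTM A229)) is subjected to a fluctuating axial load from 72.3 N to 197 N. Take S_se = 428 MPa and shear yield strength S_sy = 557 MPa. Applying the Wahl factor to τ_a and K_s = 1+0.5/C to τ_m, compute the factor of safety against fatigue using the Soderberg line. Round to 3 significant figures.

C = D/d = 71.0/5.6 = 12.6786; K_W = (4C−1)/(4C−4)+0.615/C = 1.1127; K_s = 1+0.5/C = 1.0394
F_a = (F_max−F_min)/2 = 62.35 N; F_m = (F_max+F_min)/2 = 134.65 N
τ_a = K_W·8F_aD/(πd³) = 1.1127 × 64.191 = 71.427 MPa
τ_m = K_s·8F_mD/(πd³) = 1.0394 × 138.62 = 144.09 MPa
Soderberg: 1/n_f = τ_a/S_se + τ_m/S_sy = 71.427/428 + 144.09/557 = 0.16688 + 0.25869 = 0.42558
n_f = 1/0.42558 = 2.35

2.35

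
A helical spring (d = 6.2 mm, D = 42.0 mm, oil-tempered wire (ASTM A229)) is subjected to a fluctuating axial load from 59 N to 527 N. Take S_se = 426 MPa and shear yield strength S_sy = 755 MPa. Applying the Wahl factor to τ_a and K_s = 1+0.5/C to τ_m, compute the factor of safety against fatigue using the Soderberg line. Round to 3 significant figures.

C = D/d = 42.0/6.2 = 6.7742; K_W = (4C−1)/(4C−4)+0.615/C = 1.2207; K_s = 1+0.5/C = 1.0738
F_a = (F_max−F_min)/2 = 234 N; F_m = (F_max+F_min)/2 = 293 N
τ_a = K_W·8F_aD/(πd³) = 1.2207 × 105.01 = 128.18 MPa
τ_m = K_s·8F_mD/(πd³) = 1.0738 × 131.49 = 141.19 MPa
Soderberg: 1/n_f = τ_a/S_se + τ_m/S_sy = 128.18/426 + 141.19/755 = 0.30090 + 0.18701 = 0.48791
n_f = 1/0.48791 = 2.05

2.05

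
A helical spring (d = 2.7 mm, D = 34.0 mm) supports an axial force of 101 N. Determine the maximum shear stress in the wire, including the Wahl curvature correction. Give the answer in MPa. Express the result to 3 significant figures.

495 MPa

Spring index C = D/d = 34.0/2.7 = 12.5926
K_W = (4C−1)/(4C−4) + 0.615/C = 49.370/46.370 + 0.0488 = 1.1135
τ₀ = 8FD/(πd³) = 8·101·34.0/(π·2.7³) = 27472/61.836 = 444.27 MPa
τ_max = K·τ₀ = 1.1135 × 444.27 = 494.71 MPa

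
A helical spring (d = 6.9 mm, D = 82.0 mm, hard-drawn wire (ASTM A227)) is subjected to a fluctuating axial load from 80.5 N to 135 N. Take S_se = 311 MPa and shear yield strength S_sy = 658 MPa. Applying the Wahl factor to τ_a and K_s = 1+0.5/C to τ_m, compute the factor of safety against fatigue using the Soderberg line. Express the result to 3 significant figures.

5.85

C = D/d = 82.0/6.9 = 11.8841; K_W = (4C−1)/(4C−4)+0.615/C = 1.1207; K_s = 1+0.5/C = 1.0421
F_a = (F_max−F_min)/2 = 27.25 N; F_m = (F_max+F_min)/2 = 107.75 N
τ_a = K_W·8F_aD/(πd³) = 1.1207 × 17.321 = 19.411 MPa
τ_m = K_s·8F_mD/(πd³) = 1.0421 × 68.489 = 71.371 MPa
Soderberg: 1/n_f = τ_a/S_se + τ_m/S_sy = 19.411/311 + 71.371/658 = 0.06241 + 0.10847 = 0.17088
n_f = 1/0.17088 = 5.852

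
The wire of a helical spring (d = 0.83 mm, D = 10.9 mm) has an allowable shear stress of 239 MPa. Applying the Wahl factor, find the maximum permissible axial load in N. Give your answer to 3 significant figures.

C = D/d = 10.9/0.83 = 13.1325
K_W = (4C−1)/(4C−4) + 0.615/C = 51.530/48.530 + 0.0468 = 1.1086
τ_max = K·8FD/(πd³) → F_max = τ_allow·πd³/(8DK)
F_max = 239·π·0.83³/(8·10.9·1.1086) = 429.32/96.674 = 4.4409 N

4.44 N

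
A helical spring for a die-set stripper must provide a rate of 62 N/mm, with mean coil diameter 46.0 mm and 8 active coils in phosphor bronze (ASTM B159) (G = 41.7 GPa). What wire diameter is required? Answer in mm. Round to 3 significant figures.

9.81 mm

d = (8D³N_a·k / G)^(1/4) = (8·46.0³·8·62 / (41.7×10³))^0.25
  = (9262.1)^0.25 = 9.8102 mm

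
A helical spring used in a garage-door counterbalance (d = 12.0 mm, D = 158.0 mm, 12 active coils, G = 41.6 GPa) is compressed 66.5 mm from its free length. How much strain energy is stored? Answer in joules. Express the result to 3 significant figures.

5.04 J

k = Gd⁴/(8D³N_a) = (41.6×10³)(12.0⁴)/(8·158.0³·12) = 2.2781 N/mm
U = ½kδ² = 0.5 × 2.2781 × 66.5² = 5037.2 N·mm = 5.0372 J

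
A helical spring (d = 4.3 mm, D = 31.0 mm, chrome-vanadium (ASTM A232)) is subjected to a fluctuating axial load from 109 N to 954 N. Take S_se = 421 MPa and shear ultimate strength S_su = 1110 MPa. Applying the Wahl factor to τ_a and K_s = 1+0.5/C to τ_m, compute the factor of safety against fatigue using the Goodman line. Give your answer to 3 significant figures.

0.585

C = D/d = 31.0/4.3 = 7.2093; K_W = (4C−1)/(4C−4)+0.615/C = 1.2061; K_s = 1+0.5/C = 1.0694
F_a = (F_max−F_min)/2 = 422.5 N; F_m = (F_max+F_min)/2 = 531.5 N
τ_a = K_W·8F_aD/(πd³) = 1.2061 × 419.49 = 505.95 MPa
τ_m = K_s·8F_mD/(πd³) = 1.0694 × 527.72 = 564.31 MPa
Goodman: 1/n_f = τ_a/S_se + τ_m/S_su = 505.95/421 + 564.31/1110 = 1.20177 + 0.50839 = 1.7102
n_f = 1/1.7102 = 0.5847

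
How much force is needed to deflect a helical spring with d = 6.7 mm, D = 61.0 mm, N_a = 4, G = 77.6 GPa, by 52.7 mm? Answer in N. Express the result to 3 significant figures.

1130 N

k = Gd⁴/(8D³N_a) = (77.6×10³)(6.7⁴)/(8·61.0³·4) = 21.529 N/mm
F = k·δ = 21.529 × 52.7 = 1134.6 N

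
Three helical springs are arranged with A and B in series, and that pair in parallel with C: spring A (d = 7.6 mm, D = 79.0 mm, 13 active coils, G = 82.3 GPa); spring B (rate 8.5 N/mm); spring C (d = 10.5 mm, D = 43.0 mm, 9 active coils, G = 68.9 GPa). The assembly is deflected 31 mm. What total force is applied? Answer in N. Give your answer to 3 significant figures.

k_A = Gd⁴/(8D³N_a) = (82.3×10³)(7.6⁴)/(8·79.0³·13) = 5.3548 N/mm
k_C = Gd⁴/(8D³N_a) = (68.9×10³)(10.5⁴)/(8·43.0³·9) = 146.3 N/mm
Springs A,B series: k_AB = 1/(1/5.3548+1/8.5) = 3.2852 N/mm; parallel with C: k_eq = 3.2852+146.3 = 149.58 N/mm
F = k_eq·δ = 149.58·31 = 4637.1 N

4640 N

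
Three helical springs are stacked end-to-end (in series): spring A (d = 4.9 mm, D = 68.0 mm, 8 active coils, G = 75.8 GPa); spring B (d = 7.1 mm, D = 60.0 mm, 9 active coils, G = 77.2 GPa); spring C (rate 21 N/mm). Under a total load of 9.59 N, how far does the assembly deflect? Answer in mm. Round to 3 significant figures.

k_A = Gd⁴/(8D³N_a) = (75.8×10³)(4.9⁴)/(8·68.0³·8) = 2.1714 N/mm
k_B = Gd⁴/(8D³N_a) = (77.2×10³)(7.1⁴)/(8·60.0³·9) = 12.614 N/mm
Series: 1/k_eq = 1/2.1714 + 1/12.614 + 1/21 = 0.58742; k_eq = 1.7024 N/mm
δ = F/k_eq = 9.59/1.7024 = 5.6333 mm

5.63 mm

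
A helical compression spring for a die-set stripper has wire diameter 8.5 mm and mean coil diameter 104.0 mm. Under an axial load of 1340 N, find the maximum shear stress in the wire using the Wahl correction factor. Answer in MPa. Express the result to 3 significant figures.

Spring index C = D/d = 104.0/8.5 = 12.2353
K_W = (4C−1)/(4C−4) + 0.615/C = 47.941/44.941 + 0.0503 = 1.1170
τ₀ = 8FD/(πd³) = 8·1340·104.0/(π·8.5³) = 1.11488e+06/1929.3 = 577.86 MPa
τ_max = K·τ₀ = 1.1170 × 577.86 = 645.48 MPa

645 MPa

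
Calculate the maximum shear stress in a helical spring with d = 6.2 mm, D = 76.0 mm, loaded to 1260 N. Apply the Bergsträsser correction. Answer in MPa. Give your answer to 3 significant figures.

1130 MPa

Spring index C = D/d = 76.0/6.2 = 12.2581
K_B = (4C+2)/(4C−3) = 51.032/46.032 = 1.1086
τ₀ = 8FD/(πd³) = 8·1260·76.0/(π·6.2³) = 766080/748.73 = 1023.2 MPa
τ_max = K·τ₀ = 1.1086 × 1023.2 = 1134.3 MPa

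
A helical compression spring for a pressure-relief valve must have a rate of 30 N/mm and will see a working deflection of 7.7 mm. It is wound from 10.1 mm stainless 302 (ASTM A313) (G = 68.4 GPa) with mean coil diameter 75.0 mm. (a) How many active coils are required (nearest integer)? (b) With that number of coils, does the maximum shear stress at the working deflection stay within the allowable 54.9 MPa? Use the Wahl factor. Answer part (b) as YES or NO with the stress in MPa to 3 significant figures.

(a) 7 coils; (b) YES, τ_max = 51.6 MPa

N_a = Gd⁴/(8D³k) = (68.4×10³)(10.1⁴)/(8·75.0³·30) = 7.03 → N_a = 7
Actual rate k = Gd⁴/(8D³·7) = 30.128 N/mm
Working load F = kδ = 30.128·7.7 = 231.99 N
C = 75.0/10.1 = 7.4257; K_W = (4C−1)/(4C−4)+0.615/C = 1.1995
τ_max = K_W·8FD/(πd³) = 1.1995·43.003 = 51.584 MPa
τ_max ≤ 54.9 MPa → acceptable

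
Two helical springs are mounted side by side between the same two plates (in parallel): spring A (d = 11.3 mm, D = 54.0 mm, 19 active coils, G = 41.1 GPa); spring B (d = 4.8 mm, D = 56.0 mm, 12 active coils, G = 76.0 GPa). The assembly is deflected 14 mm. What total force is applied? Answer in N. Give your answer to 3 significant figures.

k_A = Gd⁴/(8D³N_a) = (41.1×10³)(11.3⁴)/(8·54.0³·19) = 27.998 N/mm
k_B = Gd⁴/(8D³N_a) = (76.0×10³)(4.8⁴)/(8·56.0³·12) = 2.393 N/mm
Parallel: k_eq = 27.998 + 2.393 = 30.391 N/mm
F = k_eq·δ = 30.391·14 = 425.48 N

425 N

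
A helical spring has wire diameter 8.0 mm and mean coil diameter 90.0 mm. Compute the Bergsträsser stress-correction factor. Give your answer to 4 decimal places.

1.1190

C = D/d = 90.0/8.0 = 11.2500
K_B = (4C+2)/(4C−3) = 47.000/42.000 = 1.1190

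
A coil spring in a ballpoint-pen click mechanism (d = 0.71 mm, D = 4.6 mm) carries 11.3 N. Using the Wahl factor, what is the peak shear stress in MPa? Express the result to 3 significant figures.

Spring index C = D/d = 4.6/0.71 = 6.4789
K_W = (4C−1)/(4C−4) + 0.615/C = 24.915/21.915 + 0.0949 = 1.2318
τ₀ = 8FD/(πd³) = 8·11.3·4.6/(π·0.71³) = 415.84/1.1244 = 369.83 MPa
τ_max = K·τ₀ = 1.2318 × 369.83 = 455.56 MPa

456 MPa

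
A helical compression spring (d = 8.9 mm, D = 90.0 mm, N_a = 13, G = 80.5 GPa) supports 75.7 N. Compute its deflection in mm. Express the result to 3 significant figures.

11.4 mm

k = Gd⁴/(8D³N_a) = (80.5×10³)(8.9⁴)/(8·90.0³·13) = 6.6619 N/mm
δ = F/k = 75.7 / 6.6619 = 11.363 mm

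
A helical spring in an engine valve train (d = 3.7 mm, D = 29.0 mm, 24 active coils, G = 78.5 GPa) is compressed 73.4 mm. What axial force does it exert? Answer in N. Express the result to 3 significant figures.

231 N

k = Gd⁴/(8D³N_a) = (78.5×10³)(3.7⁴)/(8·29.0³·24) = 3.1418 N/mm
F = k·δ = 3.1418 × 73.4 = 230.61 N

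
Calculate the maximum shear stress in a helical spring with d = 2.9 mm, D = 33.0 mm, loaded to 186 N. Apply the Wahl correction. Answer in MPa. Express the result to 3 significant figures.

Spring index C = D/d = 33.0/2.9 = 11.3793
K_W = (4C−1)/(4C−4) + 0.615/C = 44.517/41.517 + 0.0540 = 1.1263
τ₀ = 8FD/(πd³) = 8·186·33.0/(π·2.9³) = 49104/76.62 = 640.87 MPa
τ_max = K·τ₀ = 1.1263 × 640.87 = 721.82 MPa

722 MPa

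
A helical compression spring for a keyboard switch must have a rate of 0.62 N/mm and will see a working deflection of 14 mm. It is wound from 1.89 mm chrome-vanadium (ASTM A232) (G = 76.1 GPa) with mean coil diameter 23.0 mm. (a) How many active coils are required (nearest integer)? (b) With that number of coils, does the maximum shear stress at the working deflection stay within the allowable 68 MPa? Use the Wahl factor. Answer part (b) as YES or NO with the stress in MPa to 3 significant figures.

(a) 16 coils; (b) NO, τ_max = 84.6 MPa

N_a = Gd⁴/(8D³k) = (76.1×10³)(1.89⁴)/(8·23.0³·0.62) = 16.09 → N_a = 16
Actual rate k = Gd⁴/(8D³·16) = 0.6235 N/mm
Working load F = kδ = 0.6235·14 = 8.729 N
C = 23.0/1.89 = 12.1693; K_W = (4C−1)/(4C−4)+0.615/C = 1.1177
τ_max = K_W·8FD/(πd³) = 1.1177·75.727 = 84.639 MPa
τ_max > 68 MPa → exceeds allowable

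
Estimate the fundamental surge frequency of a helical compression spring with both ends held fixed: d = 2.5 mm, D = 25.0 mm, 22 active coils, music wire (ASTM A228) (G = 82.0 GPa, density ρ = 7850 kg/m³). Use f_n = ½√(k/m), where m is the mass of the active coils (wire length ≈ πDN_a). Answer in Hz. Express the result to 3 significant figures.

k = Gd⁴/(8D³N_a) = (82.0×10³)(2.5⁴)/(8·25.0³·22) = 1.1648 N/mm = 1164.8 N/m
Wire length L = πDN_a = π·25.0·22 = 1727.9 mm
m = ρ·(πd²/4)·L = 7850 × 4.9087×10⁻⁶ m² × 1.7279 m = 0.066581 kg
f_n = ½√(k/m) = 0.5·√(1164.8/0.066581) = 0.5·√(17494) = 66.132 Hz

66.1 Hz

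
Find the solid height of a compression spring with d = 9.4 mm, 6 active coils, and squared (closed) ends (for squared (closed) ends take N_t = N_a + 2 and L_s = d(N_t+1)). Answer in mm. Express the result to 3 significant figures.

84.6 mm

squared (closed) ends: N_t = N_a + 2 = 6 + 2 = 8
L_s = d·(N_t+1) = 9.4 × 9 = 84.6 mm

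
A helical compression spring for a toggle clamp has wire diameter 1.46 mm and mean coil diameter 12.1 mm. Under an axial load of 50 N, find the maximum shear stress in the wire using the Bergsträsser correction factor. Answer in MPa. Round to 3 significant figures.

Spring index C = D/d = 12.1/1.46 = 8.2877
K_B = (4C+2)/(4C−3) = 35.151/30.151 = 1.1658
τ₀ = 8FD/(πd³) = 8·50·12.1/(π·1.46³) = 4840/9.7771 = 495.04 MPa
τ_max = K·τ₀ = 1.1658 × 495.04 = 577.13 MPa

577 MPa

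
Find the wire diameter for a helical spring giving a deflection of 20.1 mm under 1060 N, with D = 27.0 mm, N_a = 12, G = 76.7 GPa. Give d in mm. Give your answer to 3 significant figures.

6.00 mm

Required rate k = F/δ = 1060/20.1 = 52.736 N/mm
d = (8D³N_a·k / G)^(1/4) = (8·27.0³·12·52.736 / (76.7×10³))^0.25
  = (1299.2)^0.25 = 6.0037 mm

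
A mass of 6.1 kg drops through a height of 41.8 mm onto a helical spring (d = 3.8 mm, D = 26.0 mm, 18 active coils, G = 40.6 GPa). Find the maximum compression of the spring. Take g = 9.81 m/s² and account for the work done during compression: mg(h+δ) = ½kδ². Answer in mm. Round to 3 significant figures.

60.5 mm

k = Gd⁴/(8D³N_a) = (40.6×10³)(3.8⁴)/(8·26.0³·18) = 3.3449 N/mm
W = mg = 6.1 × 9.81 = 59.841 N
½kδ² − Wδ − Wh = 0 → δ = (W + √(W² + 2kWh))/k
δ = (59.841 + √(3580.9 + 16733.4))/3.3449 = (59.841 + 142.53)/3.3449 = 60.502 mm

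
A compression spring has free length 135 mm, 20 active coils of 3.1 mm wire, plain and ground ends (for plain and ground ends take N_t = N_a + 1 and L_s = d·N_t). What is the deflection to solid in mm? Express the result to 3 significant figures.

69.9 mm

N_t = 21; L_s = 3.1·21 = 65.1 mm
δ_solid = L₀ − L_s = 135 − 65.1 = 69.9 mm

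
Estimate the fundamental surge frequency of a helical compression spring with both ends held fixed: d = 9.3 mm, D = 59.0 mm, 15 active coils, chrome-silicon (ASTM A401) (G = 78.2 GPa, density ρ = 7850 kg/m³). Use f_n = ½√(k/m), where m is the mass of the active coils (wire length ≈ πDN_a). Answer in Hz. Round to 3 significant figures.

k = Gd⁴/(8D³N_a) = (78.2×10³)(9.3⁴)/(8·59.0³·15) = 23.736 N/mm = 23736 N/m
Wire length L = πDN_a = π·59.0·15 = 2780.3 mm
m = ρ·(πd²/4)·L = 7850 × 67.929×10⁻⁶ m² × 2.7803 m = 1.4826 kg
f_n = ½√(k/m) = 0.5·√(23736/1.4826) = 0.5·√(16010) = 63.265 Hz

63.3 Hz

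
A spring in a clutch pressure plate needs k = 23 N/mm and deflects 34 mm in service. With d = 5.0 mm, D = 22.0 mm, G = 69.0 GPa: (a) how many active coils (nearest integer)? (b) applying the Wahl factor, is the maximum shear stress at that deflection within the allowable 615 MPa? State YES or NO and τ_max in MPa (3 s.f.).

N_a = Gd⁴/(8D³k) = (69.0×10³)(5.0⁴)/(8·22.0³·23) = 22.01 → N_a = 22
Actual rate k = Gd⁴/(8D³·22) = 23.012 N/mm
Working load F = kδ = 23.012·34 = 782.4 N
C = 22.0/5.0 = 4.4000; K_W = (4C−1)/(4C−4)+0.615/C = 1.3604
τ_max = K_W·8FD/(πd³) = 1.3604·350.66 = 477.02 MPa
τ_max ≤ 615 MPa → acceptable

(a) 22 coils; (b) YES, τ_max = 477 MPa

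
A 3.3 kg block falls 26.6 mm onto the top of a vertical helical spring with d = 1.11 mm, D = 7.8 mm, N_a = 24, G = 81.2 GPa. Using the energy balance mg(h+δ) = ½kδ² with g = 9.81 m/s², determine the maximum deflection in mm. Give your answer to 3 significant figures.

k = Gd⁴/(8D³N_a) = (81.2×10³)(1.11⁴)/(8·7.8³·24) = 1.3529 N/mm
W = mg = 3.3 × 9.81 = 32.373 N
½kδ² − Wδ − Wh = 0 → δ = (W + √(W² + 2kWh))/k
δ = (32.373 + √(1048 + 2330.01))/1.3529 = (32.373 + 58.121)/1.3529 = 66.889 mm

66.9 mm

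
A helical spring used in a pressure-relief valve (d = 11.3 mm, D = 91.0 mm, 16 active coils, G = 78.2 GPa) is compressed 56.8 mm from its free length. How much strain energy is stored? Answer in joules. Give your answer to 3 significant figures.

k = Gd⁴/(8D³N_a) = (78.2×10³)(11.3⁴)/(8·91.0³·16) = 13.219 N/mm
U = ½kδ² = 0.5 × 13.219 × 56.8² = 21323 N·mm = 21.323 J

21.3 J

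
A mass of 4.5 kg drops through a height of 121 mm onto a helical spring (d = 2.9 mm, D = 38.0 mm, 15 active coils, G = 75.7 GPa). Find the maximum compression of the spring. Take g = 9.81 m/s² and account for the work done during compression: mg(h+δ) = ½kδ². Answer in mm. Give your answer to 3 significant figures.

k = Gd⁴/(8D³N_a) = (75.7×10³)(2.9⁴)/(8·38.0³·15) = 0.81312 N/mm
W = mg = 4.5 × 9.81 = 44.145 N
½kδ² − Wδ − Wh = 0 → δ = (W + √(W² + 2kWh))/k
δ = (44.145 + √(1948.8 + 8686.66))/0.81312 = (44.145 + 103.13)/0.81312 = 181.12 mm

181 mm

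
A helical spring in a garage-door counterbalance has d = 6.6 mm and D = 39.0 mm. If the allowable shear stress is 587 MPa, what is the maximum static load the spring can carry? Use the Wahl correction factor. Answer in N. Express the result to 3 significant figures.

1350 N

C = D/d = 39.0/6.6 = 5.9091
K_W = (4C−1)/(4C−4) + 0.615/C = 22.636/19.636 + 0.1041 = 1.2569
τ_max = K·8FD/(πd³) → F_max = τ_allow·πd³/(8DK)
F_max = 587·π·6.6³/(8·39.0·1.2569) = 5.3018e+05/392.14 = 1352 N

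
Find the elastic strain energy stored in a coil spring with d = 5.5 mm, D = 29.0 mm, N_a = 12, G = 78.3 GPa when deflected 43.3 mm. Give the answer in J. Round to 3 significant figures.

k = Gd⁴/(8D³N_a) = (78.3×10³)(5.5⁴)/(8·29.0³·12) = 30.602 N/mm
U = ½kδ² = 0.5 × 30.602 × 43.3² = 28688 N·mm = 28.688 J

28.7 J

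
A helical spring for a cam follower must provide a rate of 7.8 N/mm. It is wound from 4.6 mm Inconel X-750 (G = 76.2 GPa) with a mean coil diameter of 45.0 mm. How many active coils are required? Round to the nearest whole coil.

6

N_a = Gd⁴/(8D³k) = (76.2×10³ × 4.6⁴)/(8 × 45.0³ × 7.8)
    = 3.41182e+07 / 5.6862e+06 = 6 → 6 coils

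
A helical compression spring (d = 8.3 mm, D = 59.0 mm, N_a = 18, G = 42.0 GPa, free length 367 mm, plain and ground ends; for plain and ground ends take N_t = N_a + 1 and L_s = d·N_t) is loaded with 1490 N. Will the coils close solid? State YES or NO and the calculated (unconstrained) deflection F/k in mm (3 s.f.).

YES, δ = 221 mm

k = Gd⁴/(8D³N_a) = (42.0×10³)(8.3⁴)/(8·59.0³·18) = 6.7397 N/mm
N_t = 19; L_s = 8.3·19 = 157.7 mm; δ_solid = L₀ − L_s = 367 − 157.7 = 209.3 mm
δ = F/k = 1490/6.7397 = 221.08 mm
δ ≥ δ_solid → spring goes solid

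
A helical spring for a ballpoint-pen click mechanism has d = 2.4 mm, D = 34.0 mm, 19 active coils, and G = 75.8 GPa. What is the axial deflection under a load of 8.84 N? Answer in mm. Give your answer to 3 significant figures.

k = Gd⁴/(8D³N_a) = (75.8×10³)(2.4⁴)/(8·34.0³·19) = 0.42095 N/mm
δ = F/k = 8.84 / 0.42095 = 21 mm

21.0 mm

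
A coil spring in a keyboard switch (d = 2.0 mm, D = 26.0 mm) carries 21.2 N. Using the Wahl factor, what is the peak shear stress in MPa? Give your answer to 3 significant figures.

195 MPa

Spring index C = D/d = 26.0/2.0 = 13.0000
K_W = (4C−1)/(4C−4) + 0.615/C = 51.000/48.000 + 0.0473 = 1.1098
τ₀ = 8FD/(πd³) = 8·21.2·26.0/(π·2.0³) = 4409.6/25.133 = 175.45 MPa
τ_max = K·τ₀ = 1.1098 × 175.45 = 194.72 MPa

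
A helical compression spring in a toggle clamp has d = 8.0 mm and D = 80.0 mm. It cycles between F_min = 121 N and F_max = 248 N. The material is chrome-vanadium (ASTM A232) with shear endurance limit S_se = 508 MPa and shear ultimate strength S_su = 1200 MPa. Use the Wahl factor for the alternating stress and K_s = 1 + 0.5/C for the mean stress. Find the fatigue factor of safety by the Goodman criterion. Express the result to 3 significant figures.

C = D/d = 80.0/8.0 = 10.0000; K_W = (4C−1)/(4C−4)+0.615/C = 1.1448; K_s = 1+0.5/C = 1.0500
F_a = (F_max−F_min)/2 = 63.5 N; F_m = (F_max+F_min)/2 = 184.5 N
τ_a = K_W·8F_aD/(πd³) = 1.1448 × 25.266 = 28.925 MPa
τ_m = K_s·8F_mD/(πd³) = 1.0500 × 73.41 = 77.081 MPa
Goodman: 1/n_f = τ_a/S_se + τ_m/S_su = 28.925/508 + 77.081/1200 = 0.05694 + 0.06423 = 0.12117
n_f = 1/0.12117 = 8.253

8.25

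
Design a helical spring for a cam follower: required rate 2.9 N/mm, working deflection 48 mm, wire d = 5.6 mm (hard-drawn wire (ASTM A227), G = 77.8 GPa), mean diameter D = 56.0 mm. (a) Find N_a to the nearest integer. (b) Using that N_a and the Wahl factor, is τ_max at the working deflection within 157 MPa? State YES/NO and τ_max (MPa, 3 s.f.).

N_a = Gd⁴/(8D³k) = (77.8×10³)(5.6⁴)/(8·56.0³·2.9) = 18.78 → N_a = 19
Actual rate k = Gd⁴/(8D³·19) = 2.8663 N/mm
Working load F = kδ = 2.8663·48 = 137.58 N
C = 56.0/5.6 = 10.0000; K_W = (4C−1)/(4C−4)+0.615/C = 1.1448
τ_max = K_W·8FD/(πd³) = 1.1448·111.72 = 127.9 MPa
τ_max ≤ 157 MPa → acceptable

(a) 19 coils; (b) YES, τ_max = 128 MPa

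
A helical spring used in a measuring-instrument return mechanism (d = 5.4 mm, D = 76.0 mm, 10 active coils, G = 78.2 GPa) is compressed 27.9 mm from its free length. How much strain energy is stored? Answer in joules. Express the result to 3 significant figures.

k = Gd⁴/(8D³N_a) = (78.2×10³)(5.4⁴)/(8·76.0³·10) = 1.8934 N/mm
U = ½kδ² = 0.5 × 1.8934 × 27.9² = 736.94 N·mm = 0.73694 J

0.737 J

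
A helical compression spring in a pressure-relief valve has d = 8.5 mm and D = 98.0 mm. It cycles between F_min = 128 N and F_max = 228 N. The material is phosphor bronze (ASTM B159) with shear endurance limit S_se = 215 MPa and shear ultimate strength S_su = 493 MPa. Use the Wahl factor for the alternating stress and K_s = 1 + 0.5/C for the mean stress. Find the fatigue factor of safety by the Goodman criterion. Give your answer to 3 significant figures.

3.86

C = D/d = 98.0/8.5 = 11.5294; K_W = (4C−1)/(4C−4)+0.615/C = 1.1246; K_s = 1+0.5/C = 1.0434
F_a = (F_max−F_min)/2 = 50 N; F_m = (F_max+F_min)/2 = 178 N
τ_a = K_W·8F_aD/(πd³) = 1.1246 × 20.318 = 22.849 MPa
τ_m = K_s·8F_mD/(πd³) = 1.0434 × 72.332 = 75.469 MPa
Goodman: 1/n_f = τ_a/S_se + τ_m/S_su = 22.849/215 + 75.469/493 = 0.10627 + 0.15308 = 0.25935
n_f = 1/0.25935 = 3.856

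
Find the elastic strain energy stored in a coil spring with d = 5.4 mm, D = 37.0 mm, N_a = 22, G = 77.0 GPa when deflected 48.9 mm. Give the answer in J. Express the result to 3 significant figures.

k = Gd⁴/(8D³N_a) = (77.0×10³)(5.4⁴)/(8·37.0³·22) = 7.3443 N/mm
U = ½kδ² = 0.5 × 7.3443 × 48.9² = 8780.8 N·mm = 8.7808 J

8.78 J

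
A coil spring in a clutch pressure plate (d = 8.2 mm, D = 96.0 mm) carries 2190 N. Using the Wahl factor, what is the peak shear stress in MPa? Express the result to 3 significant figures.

Spring index C = D/d = 96.0/8.2 = 11.7073
K_W = (4C−1)/(4C−4) + 0.615/C = 45.829/42.829 + 0.0525 = 1.1226
τ₀ = 8FD/(πd³) = 8·2190·96.0/(π·8.2³) = 1.68192e+06/1732.2 = 970.99 MPa
τ_max = K·τ₀ = 1.1226 × 970.99 = 1090 MPa

1090 MPa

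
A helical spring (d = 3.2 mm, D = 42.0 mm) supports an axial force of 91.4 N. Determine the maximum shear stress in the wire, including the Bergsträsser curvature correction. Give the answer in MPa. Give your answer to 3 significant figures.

328 MPa

Spring index C = D/d = 42.0/3.2 = 13.1250
K_B = (4C+2)/(4C−3) = 54.500/49.500 = 1.1010
τ₀ = 8FD/(πd³) = 8·91.4·42.0/(π·3.2³) = 30710.4/102.94 = 298.32 MPa
τ_max = K·τ₀ = 1.1010 × 298.32 = 328.46 MPa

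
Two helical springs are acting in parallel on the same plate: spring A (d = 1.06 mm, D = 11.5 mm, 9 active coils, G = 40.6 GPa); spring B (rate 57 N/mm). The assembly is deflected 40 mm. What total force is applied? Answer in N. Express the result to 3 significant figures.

2300 N

k_A = Gd⁴/(8D³N_a) = (40.6×10³)(1.06⁴)/(8·11.5³·9) = 0.46808 N/mm
Parallel: k_eq = 0.46808 + 57 = 57.468 N/mm
F = k_eq·δ = 57.468·40 = 2298.7 N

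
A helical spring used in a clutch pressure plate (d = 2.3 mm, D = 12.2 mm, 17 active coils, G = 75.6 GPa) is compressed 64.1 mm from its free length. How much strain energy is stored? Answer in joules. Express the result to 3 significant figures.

17.6 J

k = Gd⁴/(8D³N_a) = (75.6×10³)(2.3⁴)/(8·12.2³·17) = 8.5667 N/mm
U = ½kδ² = 0.5 × 8.5667 × 64.1² = 17600 N·mm = 17.6 J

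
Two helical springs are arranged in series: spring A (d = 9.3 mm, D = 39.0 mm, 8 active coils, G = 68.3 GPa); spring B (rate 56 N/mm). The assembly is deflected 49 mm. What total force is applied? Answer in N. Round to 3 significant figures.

1940 N

k_A = Gd⁴/(8D³N_a) = (68.3×10³)(9.3⁴)/(8·39.0³·8) = 134.58 N/mm
Series: 1/k_eq = 1/134.58 + 1/56 = 0.025288; k_eq = 39.545 N/mm
F = k_eq·δ = 39.545·49 = 1937.7 N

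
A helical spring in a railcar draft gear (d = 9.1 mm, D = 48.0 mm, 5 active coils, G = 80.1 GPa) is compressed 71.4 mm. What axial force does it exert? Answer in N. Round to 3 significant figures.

k = Gd⁴/(8D³N_a) = (80.1×10³)(9.1⁴)/(8·48.0³·5) = 124.17 N/mm
F = k·δ = 124.17 × 71.4 = 8865.7 N

8870 N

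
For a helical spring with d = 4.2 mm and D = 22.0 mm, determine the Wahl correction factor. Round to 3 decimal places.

1.294

C = D/d = 22.0/4.2 = 5.2381
K_W = (4C−1)/(4C−4) + 0.615/C = 19.952/16.952 + 0.1174 = 1.2944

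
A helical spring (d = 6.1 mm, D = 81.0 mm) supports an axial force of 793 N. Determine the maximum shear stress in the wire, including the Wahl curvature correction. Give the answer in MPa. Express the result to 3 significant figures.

798 MPa

Spring index C = D/d = 81.0/6.1 = 13.2787
K_W = (4C−1)/(4C−4) + 0.615/C = 52.115/49.115 + 0.0463 = 1.1074
τ₀ = 8FD/(πd³) = 8·793·81.0/(π·6.1³) = 513864/713.08 = 720.62 MPa
τ_max = K·τ₀ = 1.1074 × 720.62 = 798.02 MPa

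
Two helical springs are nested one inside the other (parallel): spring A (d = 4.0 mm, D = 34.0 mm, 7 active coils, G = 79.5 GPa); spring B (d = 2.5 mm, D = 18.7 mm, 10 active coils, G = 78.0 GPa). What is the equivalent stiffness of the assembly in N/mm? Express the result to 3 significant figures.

k_A = Gd⁴/(8D³N_a) = (79.5×10³)(4.0⁴)/(8·34.0³·7) = 9.2466 N/mm
k_B = Gd⁴/(8D³N_a) = (78.0×10³)(2.5⁴)/(8·18.7³·10) = 5.8242 N/mm
Parallel: k_eq = 9.2466 + 5.8242 = 15.071 N/mm

15.1 N/mm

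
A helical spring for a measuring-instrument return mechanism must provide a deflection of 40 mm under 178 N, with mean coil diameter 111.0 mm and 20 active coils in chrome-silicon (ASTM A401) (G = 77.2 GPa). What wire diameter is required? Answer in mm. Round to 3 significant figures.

10.6 mm

Required rate k = F/δ = 178/40 = 4.45 N/mm
d = (8D³N_a·k / G)^(1/4) = (8·111.0³·20·4.45 / (77.2×10³))^0.25
  = (12613)^0.25 = 10.5976 mm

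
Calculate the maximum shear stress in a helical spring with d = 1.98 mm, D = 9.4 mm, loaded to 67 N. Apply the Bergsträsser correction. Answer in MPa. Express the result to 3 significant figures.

271 MPa

Spring index C = D/d = 9.4/1.98 = 4.7475
K_B = (4C+2)/(4C−3) = 20.990/15.990 = 1.3127
τ₀ = 8FD/(πd³) = 8·67·9.4/(π·1.98³) = 5038.4/24.386 = 206.61 MPa
τ_max = K·τ₀ = 1.3127 × 206.61 = 271.21 MPa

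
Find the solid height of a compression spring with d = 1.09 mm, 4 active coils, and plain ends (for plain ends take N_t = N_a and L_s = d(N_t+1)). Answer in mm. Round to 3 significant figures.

5.45 mm

plain ends: N_t = N_a = 4
L_s = d·(N_t+1) = 1.09 × 5 = 5.45 mm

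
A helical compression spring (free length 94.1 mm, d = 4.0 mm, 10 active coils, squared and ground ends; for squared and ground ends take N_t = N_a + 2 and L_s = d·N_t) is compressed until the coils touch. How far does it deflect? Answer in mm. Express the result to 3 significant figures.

46.1 mm

N_t = 12; L_s = 4.0·12 = 48 mm
δ_solid = L₀ − L_s = 94.1 − 48 = 46.1 mm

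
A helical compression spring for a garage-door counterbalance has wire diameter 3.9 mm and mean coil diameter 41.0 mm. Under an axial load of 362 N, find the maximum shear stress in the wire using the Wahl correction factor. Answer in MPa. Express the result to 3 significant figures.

725 MPa

Spring index C = D/d = 41.0/3.9 = 10.5128
K_W = (4C−1)/(4C−4) + 0.615/C = 41.051/38.051 + 0.0585 = 1.1373
τ₀ = 8FD/(πd³) = 8·362·41.0/(π·3.9³) = 118736/186.36 = 637.15 MPa
τ_max = K·τ₀ = 1.1373 × 637.15 = 724.65 MPa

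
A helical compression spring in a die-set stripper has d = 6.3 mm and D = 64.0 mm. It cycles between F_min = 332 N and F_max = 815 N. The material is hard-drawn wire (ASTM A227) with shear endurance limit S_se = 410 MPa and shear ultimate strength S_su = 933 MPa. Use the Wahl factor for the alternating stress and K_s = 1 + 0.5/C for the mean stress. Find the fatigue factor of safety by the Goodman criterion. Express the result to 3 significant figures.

C = D/d = 64.0/6.3 = 10.1587; K_W = (4C−1)/(4C−4)+0.615/C = 1.1424; K_s = 1+0.5/C = 1.0492
F_a = (F_max−F_min)/2 = 241.5 N; F_m = (F_max+F_min)/2 = 573.5 N
τ_a = K_W·8F_aD/(πd³) = 1.1424 × 157.4 = 179.82 MPa
τ_m = K_s·8F_mD/(πd³) = 1.0492 × 373.79 = 392.19 MPa
Goodman: 1/n_f = τ_a/S_se + τ_m/S_su = 179.82/410 + 392.19/933 = 0.43859 + 0.42036 = 0.85895
n_f = 1/0.85895 = 1.164

1.16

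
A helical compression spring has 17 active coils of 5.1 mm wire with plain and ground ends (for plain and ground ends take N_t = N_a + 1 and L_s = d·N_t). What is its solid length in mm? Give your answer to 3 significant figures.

plain and ground ends: N_t = N_a + 1 = 17 + 1 = 18
L_s = d·N_t = 5.1 × 18 = 91.8 mm

91.8 mm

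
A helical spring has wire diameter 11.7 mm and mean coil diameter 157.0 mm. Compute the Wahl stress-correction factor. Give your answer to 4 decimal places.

C = D/d = 157.0/11.7 = 13.4188
K_W = (4C−1)/(4C−4) + 0.615/C = 52.675/49.675 + 0.0458 = 1.1062

1.1062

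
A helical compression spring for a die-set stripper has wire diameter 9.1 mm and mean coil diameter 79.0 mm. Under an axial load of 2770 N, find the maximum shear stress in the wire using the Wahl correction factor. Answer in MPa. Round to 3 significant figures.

Spring index C = D/d = 79.0/9.1 = 8.6813
K_W = (4C−1)/(4C−4) + 0.615/C = 33.725/30.725 + 0.0708 = 1.1685
τ₀ = 8FD/(πd³) = 8·2770·79.0/(π·9.1³) = 1.75064e+06/2367.4 = 739.47 MPa
τ_max = K·τ₀ = 1.1685 × 739.47 = 864.06 MPa

864 MPa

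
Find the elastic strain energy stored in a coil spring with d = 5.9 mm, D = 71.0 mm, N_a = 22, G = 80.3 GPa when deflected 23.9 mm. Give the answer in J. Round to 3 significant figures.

k = Gd⁴/(8D³N_a) = (80.3×10³)(5.9⁴)/(8·71.0³·22) = 1.5447 N/mm
U = ½kδ² = 0.5 × 1.5447 × 23.9² = 441.17 N·mm = 0.44117 J

0.441 J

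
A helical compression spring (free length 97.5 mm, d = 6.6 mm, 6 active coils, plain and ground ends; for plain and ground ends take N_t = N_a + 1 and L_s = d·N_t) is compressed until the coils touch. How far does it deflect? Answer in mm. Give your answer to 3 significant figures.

N_t = 7; L_s = 6.6·7 = 46.2 mm
δ_solid = L₀ − L_s = 97.5 − 46.2 = 51.3 mm

51.3 mm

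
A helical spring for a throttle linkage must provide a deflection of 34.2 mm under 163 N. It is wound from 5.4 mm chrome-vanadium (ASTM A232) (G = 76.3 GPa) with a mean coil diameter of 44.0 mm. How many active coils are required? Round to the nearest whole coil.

20

Required rate k = F/δ = 163/34.2 = 4.7661 N/mm
N_a = Gd⁴/(8D³k) = (76.3×10³ × 5.4⁴)/(8 × 44.0³ × 4.7661)
    = 6.48783e+07 / 3.24795e+06 = 19.98 → 20 coils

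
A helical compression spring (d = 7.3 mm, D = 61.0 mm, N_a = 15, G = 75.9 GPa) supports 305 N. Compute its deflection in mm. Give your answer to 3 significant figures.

k = Gd⁴/(8D³N_a) = (75.9×10³)(7.3⁴)/(8·61.0³·15) = 7.9134 N/mm
δ = F/k = 305 / 7.9134 = 38.542 mm

38.5 mm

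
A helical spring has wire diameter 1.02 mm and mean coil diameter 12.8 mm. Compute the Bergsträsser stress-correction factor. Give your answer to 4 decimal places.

C = D/d = 12.8/1.02 = 12.5490
K_B = (4C+2)/(4C−3) = 52.196/47.196 = 1.1059

1.1059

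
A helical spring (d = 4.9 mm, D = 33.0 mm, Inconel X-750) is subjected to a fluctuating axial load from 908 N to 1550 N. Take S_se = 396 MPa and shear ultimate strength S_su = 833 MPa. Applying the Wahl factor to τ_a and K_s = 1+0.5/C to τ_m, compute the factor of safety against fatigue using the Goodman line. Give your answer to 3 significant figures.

C = D/d = 33.0/4.9 = 6.7347; K_W = (4C−1)/(4C−4)+0.615/C = 1.2221; K_s = 1+0.5/C = 1.0742
F_a = (F_max−F_min)/2 = 321 N; F_m = (F_max+F_min)/2 = 1229 N
τ_a = K_W·8F_aD/(πd³) = 1.2221 × 229.28 = 280.21 MPa
τ_m = K_s·8F_mD/(πd³) = 1.0742 × 877.84 = 943.02 MPa
Goodman: 1/n_f = τ_a/S_se + τ_m/S_su = 280.21/396 + 943.02/833 = 0.70759 + 1.13207 = 1.8397
n_f = 1/1.8397 = 0.5436

0.544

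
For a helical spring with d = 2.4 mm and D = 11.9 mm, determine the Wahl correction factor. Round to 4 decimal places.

C = D/d = 11.9/2.4 = 4.9583
K_W = (4C−1)/(4C−4) + 0.615/C = 18.833/15.833 + 0.1240 = 1.3135

1.3135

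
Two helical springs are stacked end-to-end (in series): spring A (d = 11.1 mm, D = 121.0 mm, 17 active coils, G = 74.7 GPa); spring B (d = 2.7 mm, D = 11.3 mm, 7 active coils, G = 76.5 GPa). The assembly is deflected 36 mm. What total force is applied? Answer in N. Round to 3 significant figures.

k_A = Gd⁴/(8D³N_a) = (74.7×10³)(11.1⁴)/(8·121.0³·17) = 4.7067 N/mm
k_B = Gd⁴/(8D³N_a) = (76.5×10³)(2.7⁴)/(8·11.3³·7) = 50.314 N/mm
Series: 1/k_eq = 1/4.7067 + 1/50.314 = 0.23234; k_eq = 4.3041 N/mm
F = k_eq·δ = 4.3041·36 = 154.95 N

155 N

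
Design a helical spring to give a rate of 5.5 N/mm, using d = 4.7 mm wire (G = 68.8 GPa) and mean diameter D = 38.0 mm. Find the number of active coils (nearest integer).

N_a = Gd⁴/(8D³k) = (68.8×10³ × 4.7⁴)/(8 × 38.0³ × 5.5)
    = 3.35722e+07 / 2.41437e+06 = 13.91 → 14 coils

14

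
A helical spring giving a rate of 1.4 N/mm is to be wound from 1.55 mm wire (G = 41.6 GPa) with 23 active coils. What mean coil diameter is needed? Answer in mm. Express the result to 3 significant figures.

9.77 mm

D = (Gd⁴/(8N_a·k))^(1/3) = (41.6×10³·1.55⁴/(8·23·1.4))^(1/3)
  = (932.125)^(1/3) = 9.7684 mm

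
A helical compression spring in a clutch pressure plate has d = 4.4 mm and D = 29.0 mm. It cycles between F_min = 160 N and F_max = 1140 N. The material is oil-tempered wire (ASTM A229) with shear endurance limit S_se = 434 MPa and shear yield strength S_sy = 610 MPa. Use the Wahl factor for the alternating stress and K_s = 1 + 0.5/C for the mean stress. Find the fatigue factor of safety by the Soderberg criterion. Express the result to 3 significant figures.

0.456

C = D/d = 29.0/4.4 = 6.5909; K_W = (4C−1)/(4C−4)+0.615/C = 1.2275; K_s = 1+0.5/C = 1.0759
F_a = (F_max−F_min)/2 = 490 N; F_m = (F_max+F_min)/2 = 650 N
τ_a = K_W·8F_aD/(πd³) = 1.2275 × 424.79 = 521.41 MPa
τ_m = K_s·8F_mD/(πd³) = 1.0759 × 563.5 = 606.25 MPa
Soderberg: 1/n_f = τ_a/S_se + τ_m/S_sy = 521.41/434 + 606.25/610 = 1.20141 + 0.99385 = 2.1953
n_f = 1/2.1953 = 0.4555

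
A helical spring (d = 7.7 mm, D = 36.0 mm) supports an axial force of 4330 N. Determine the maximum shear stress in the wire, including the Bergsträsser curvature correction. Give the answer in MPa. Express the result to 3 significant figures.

Spring index C = D/d = 36.0/7.7 = 4.6753
K_B = (4C+2)/(4C−3) = 20.701/15.701 = 1.3184
τ₀ = 8FD/(πd³) = 8·4330·36.0/(π·7.7³) = 1.24704e+06/1434.2 = 869.48 MPa
τ_max = K·τ₀ = 1.3184 × 869.48 = 1146.4 MPa

1150 MPa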